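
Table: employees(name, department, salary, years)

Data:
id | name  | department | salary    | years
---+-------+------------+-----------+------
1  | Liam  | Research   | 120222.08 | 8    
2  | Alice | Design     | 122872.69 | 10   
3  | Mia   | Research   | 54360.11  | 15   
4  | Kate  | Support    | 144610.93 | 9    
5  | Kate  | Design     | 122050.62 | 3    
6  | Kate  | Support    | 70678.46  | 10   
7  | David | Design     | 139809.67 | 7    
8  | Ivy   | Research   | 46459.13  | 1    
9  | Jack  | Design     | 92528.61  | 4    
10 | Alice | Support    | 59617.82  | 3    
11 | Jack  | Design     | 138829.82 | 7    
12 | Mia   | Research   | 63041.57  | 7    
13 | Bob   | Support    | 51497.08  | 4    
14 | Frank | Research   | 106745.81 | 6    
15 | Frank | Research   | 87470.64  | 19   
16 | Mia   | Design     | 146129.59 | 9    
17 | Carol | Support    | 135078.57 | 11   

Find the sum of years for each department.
SELECT department, SUM(years) as result
FROM employees
GROUP BY department

Result:
  Design: 40
  Research: 56
  Support: 37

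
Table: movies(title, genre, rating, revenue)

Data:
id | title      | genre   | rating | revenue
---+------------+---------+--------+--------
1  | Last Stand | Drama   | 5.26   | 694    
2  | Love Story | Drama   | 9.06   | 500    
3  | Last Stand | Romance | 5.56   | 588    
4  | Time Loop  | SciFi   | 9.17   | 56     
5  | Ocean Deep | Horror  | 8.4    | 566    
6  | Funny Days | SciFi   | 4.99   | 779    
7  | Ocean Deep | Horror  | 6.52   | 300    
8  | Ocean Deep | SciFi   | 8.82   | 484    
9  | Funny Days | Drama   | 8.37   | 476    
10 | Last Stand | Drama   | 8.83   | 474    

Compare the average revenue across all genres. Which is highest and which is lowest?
SELECT genre, AVG(revenue)
FROM movies
GROUP BY genre
ORDER BY AVG(revenue)

All groups:
  Horror: 433.00
  SciFi: 439.67
  Drama: 536.00
  Romance: 588.00

Highest: Romance (588.00)
Lowest: Horror (433.00)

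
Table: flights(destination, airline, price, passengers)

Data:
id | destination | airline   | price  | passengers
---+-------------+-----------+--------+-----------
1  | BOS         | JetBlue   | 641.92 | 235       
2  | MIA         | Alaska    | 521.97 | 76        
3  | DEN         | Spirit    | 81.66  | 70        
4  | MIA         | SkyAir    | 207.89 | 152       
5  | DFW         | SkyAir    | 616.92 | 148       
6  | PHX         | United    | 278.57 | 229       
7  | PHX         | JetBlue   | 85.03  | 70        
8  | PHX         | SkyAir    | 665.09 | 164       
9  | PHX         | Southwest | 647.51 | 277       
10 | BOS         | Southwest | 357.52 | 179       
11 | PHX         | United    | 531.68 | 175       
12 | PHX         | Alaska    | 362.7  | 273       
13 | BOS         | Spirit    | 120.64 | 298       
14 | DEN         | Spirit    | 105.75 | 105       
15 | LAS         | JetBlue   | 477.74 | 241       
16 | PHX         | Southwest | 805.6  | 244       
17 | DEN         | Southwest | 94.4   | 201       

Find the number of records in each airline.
SELECT airline, COUNT(*) as count
FROM flights
GROUP BY airline

Result:
  Alaska: 2
  JetBlue: 3
  SkyAir: 3
  Southwest: 4
  Spirit: 3
  United: 2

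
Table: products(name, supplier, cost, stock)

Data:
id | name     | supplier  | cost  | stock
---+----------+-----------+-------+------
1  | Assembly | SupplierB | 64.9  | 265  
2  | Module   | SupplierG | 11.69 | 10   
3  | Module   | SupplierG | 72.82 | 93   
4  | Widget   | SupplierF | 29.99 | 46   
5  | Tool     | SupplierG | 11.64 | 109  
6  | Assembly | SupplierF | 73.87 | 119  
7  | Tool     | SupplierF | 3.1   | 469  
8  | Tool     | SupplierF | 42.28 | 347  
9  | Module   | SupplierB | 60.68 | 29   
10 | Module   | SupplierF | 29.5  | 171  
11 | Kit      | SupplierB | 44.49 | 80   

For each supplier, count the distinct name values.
SELECT supplier, COUNT(DISTINCT name)
FROM products
GROUP BY supplier

Result:
  SupplierB: 3 distinct
  SupplierF: 4 distinct
  SupplierG: 2 distinct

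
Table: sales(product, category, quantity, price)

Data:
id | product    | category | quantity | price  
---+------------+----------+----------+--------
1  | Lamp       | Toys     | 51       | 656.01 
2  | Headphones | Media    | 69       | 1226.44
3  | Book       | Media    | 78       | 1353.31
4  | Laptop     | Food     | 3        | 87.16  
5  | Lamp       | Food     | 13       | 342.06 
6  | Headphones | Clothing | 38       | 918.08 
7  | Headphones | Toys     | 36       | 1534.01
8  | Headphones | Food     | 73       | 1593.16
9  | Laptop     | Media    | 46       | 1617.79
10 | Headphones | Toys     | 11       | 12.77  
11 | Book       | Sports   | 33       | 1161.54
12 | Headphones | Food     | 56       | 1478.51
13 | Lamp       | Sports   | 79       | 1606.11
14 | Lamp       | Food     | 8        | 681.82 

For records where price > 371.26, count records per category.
SELECT category, COUNT(*)
FROM sales
WHERE price > 371.26
GROUP BY category

Note: WHERE filters rows before grouping.

Result:
  Clothing: 1
  Food: 3
  Media: 3
  Sports: 2
  Toys: 2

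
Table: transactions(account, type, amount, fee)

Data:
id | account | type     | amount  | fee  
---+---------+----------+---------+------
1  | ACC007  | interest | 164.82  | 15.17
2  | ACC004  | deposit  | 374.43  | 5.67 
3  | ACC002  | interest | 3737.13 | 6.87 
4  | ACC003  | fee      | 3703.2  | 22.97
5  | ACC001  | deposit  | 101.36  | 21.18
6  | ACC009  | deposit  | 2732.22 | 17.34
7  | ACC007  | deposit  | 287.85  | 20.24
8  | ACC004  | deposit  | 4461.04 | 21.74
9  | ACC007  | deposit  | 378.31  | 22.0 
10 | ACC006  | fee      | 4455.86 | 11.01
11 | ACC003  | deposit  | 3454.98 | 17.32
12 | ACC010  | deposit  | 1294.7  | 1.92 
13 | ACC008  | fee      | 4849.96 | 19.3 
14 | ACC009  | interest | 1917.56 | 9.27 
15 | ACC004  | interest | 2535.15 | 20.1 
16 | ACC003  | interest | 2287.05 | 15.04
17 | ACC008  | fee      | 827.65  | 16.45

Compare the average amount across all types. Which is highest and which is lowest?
SELECT type, AVG(amount)
FROM transactions
GROUP BY type
ORDER BY AVG(amount)

All groups:
  deposit: 1635.61
  interest: 2128.34
  fee: 3459.17

Highest: fee (3459.17)
Lowest: deposit (1635.61)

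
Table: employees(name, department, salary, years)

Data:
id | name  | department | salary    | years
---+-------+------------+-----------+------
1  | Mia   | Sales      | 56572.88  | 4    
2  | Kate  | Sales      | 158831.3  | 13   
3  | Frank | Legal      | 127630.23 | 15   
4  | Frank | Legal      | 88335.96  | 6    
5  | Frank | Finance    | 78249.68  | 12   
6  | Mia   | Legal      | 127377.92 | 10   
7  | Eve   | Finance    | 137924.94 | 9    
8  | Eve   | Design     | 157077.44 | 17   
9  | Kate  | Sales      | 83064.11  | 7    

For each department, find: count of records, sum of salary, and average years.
SELECT department,
       COUNT(*) as cnt,
       SUM(salary) as total_salary,
       AVG(years) as avg_years
FROM employees
GROUP BY department

Result:
  Design: 1 records, 157077.44 total salary, 17.00 avg years
  Finance: 2 records, 216174.62 total salary, 10.50 avg years
  Legal: 3 records, 343344.11 total salary, 10.33 avg years
  Sales: 3 records, 298468.29 total salary, 8.00 avg years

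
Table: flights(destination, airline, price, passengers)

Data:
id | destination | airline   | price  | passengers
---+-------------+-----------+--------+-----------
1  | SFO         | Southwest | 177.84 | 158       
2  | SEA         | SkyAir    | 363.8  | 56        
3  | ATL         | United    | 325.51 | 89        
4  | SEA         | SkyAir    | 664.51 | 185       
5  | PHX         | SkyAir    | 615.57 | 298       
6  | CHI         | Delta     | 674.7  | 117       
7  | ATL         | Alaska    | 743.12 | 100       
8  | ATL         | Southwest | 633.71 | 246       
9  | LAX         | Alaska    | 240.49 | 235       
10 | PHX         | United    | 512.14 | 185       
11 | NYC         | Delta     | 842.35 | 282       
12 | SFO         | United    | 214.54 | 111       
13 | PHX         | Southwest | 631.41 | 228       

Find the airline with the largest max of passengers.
SELECT airline, MAX(passengers) as val
FROM flights
GROUP BY airline
ORDER BY val DESC
LIMIT 1

Result: SkyAir with max(passengers) = 298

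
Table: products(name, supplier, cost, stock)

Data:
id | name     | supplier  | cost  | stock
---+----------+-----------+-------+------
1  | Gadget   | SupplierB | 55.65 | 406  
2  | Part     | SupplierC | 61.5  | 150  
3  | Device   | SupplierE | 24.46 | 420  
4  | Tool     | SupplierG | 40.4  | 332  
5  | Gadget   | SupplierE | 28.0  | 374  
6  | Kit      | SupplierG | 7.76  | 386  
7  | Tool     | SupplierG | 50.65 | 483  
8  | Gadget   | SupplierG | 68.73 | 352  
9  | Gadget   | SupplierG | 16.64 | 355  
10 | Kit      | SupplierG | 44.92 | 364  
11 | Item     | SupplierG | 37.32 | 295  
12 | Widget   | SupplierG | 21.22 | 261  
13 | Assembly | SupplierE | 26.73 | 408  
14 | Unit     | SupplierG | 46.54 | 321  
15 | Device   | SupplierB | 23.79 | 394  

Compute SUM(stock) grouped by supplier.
SELECT supplier, SUM(stock) as result
FROM products
GROUP BY supplier

Result:
  SupplierB: 800
  SupplierC: 150
  SupplierE: 1202
  SupplierG: 3149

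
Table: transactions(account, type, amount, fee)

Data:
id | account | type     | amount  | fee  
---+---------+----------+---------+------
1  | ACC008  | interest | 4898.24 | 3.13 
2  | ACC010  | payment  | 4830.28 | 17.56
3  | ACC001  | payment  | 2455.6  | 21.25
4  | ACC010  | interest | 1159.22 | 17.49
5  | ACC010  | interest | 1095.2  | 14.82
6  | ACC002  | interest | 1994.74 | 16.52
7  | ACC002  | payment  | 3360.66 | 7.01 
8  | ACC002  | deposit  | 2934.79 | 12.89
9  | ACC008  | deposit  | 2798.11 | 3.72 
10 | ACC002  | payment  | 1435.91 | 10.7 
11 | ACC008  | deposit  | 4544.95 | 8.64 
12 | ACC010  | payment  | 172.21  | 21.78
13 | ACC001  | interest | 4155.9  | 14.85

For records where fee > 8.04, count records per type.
SELECT type, COUNT(*)
FROM transactions
WHERE fee > 8.04
GROUP BY type

Note: WHERE filters rows before grouping.

Result:
  deposit: 2
  interest: 4
  payment: 4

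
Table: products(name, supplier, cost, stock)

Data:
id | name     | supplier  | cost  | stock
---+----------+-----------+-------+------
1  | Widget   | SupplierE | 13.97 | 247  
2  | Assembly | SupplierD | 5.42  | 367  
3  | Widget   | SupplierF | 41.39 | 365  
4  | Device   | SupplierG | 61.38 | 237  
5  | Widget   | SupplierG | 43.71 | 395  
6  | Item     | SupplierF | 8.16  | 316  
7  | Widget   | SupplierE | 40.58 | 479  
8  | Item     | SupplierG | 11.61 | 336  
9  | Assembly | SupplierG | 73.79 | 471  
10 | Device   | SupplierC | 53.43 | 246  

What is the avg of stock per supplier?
SELECT supplier, AVG(stock) as result
FROM products
GROUP BY supplier

Result:
  SupplierC: 246.00
  SupplierD: 367.00
  SupplierE: 363.00
  SupplierF: 340.50
  SupplierG: 359.75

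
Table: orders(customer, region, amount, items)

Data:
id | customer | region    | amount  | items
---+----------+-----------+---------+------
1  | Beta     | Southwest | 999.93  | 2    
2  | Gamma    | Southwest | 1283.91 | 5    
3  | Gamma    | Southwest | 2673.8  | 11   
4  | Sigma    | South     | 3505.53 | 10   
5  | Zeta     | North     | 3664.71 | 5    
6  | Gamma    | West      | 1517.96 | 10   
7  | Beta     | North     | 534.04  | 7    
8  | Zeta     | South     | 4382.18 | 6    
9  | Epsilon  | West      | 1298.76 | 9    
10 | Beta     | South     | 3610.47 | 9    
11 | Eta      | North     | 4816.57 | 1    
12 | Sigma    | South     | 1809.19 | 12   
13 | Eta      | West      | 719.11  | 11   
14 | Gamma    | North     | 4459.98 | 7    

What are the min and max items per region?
SELECT region, MIN(items), MAX(items)
FROM orders
GROUP BY region

Result:
  North: min=1, max=7
  South: min=6, max=12
  Southwest: min=2, max=11
  West: min=9, max=11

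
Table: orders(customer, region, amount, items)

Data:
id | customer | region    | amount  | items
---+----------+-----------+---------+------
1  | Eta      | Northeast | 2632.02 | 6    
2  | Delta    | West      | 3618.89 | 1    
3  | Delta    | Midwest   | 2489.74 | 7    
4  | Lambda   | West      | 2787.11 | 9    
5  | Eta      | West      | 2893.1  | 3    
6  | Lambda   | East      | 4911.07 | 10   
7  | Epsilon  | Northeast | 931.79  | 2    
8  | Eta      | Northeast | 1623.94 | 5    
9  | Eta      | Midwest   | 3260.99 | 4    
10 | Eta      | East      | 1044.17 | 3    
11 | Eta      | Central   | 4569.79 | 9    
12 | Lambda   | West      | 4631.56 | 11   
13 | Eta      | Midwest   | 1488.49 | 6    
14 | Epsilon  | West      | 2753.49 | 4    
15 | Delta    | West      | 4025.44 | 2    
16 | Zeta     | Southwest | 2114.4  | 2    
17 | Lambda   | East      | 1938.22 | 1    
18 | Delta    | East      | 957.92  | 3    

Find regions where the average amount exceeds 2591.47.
SELECT region, AVG(amount)
FROM orders
GROUP BY region
HAVING AVG(amount) > 2591.47

Result:
  Central: avg=4569.79
  West: avg=3451.60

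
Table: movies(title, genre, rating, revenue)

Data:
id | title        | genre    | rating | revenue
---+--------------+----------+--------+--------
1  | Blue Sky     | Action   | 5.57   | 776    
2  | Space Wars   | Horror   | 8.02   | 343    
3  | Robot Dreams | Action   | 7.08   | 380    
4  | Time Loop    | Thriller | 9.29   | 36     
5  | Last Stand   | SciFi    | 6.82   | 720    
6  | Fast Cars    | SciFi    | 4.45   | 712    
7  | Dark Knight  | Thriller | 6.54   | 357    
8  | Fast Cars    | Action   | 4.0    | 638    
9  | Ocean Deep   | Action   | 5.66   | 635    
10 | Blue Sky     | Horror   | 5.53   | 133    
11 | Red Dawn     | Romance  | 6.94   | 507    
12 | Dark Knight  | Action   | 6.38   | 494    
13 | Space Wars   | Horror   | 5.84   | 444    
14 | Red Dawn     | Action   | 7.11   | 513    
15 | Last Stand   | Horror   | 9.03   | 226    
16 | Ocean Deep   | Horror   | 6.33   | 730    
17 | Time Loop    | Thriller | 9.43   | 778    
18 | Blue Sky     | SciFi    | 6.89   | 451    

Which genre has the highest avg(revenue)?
SELECT genre, AVG(revenue) as val
FROM movies
GROUP BY genre
ORDER BY val DESC
LIMIT 1

Result: SciFi with avg(revenue) = 627.67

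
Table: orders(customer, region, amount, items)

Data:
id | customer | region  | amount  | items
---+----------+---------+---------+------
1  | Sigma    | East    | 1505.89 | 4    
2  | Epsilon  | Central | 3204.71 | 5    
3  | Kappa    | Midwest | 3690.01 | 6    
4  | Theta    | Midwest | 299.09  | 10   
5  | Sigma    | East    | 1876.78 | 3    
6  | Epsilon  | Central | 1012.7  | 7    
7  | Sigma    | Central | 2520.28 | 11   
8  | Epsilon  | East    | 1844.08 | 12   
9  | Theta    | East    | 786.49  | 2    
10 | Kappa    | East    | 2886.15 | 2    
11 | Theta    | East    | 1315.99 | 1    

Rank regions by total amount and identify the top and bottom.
SELECT region, SUM(amount)
FROM orders
GROUP BY region
ORDER BY SUM(amount)

All groups:
  Midwest: 3989.10
  Central: 6737.69
  East: 10215.38

Highest: East (10215.38)
Lowest: Midwest (3989.10)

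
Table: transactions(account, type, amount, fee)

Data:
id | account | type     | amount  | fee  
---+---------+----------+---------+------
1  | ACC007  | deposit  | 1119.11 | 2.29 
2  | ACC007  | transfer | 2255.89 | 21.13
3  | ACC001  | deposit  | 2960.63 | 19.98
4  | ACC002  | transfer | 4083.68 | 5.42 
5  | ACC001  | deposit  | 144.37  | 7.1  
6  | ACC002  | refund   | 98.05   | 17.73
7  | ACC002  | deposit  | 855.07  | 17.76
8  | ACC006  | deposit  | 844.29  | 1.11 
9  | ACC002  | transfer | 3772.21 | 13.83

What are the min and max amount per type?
SELECT type, MIN(amount), MAX(amount)
FROM transactions
GROUP BY type

Result:
  deposit: min=144.37, max=2960.63
  refund: min=98.05, max=98.05
  transfer: min=2255.89, max=4083.68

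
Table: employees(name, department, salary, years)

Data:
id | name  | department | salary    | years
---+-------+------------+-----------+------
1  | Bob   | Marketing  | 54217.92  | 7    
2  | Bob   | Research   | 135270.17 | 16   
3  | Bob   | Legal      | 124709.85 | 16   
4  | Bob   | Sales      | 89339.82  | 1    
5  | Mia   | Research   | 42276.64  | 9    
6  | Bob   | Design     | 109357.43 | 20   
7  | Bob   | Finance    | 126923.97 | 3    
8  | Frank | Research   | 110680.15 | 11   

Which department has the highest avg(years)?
SELECT department, AVG(years) as val
FROM employees
GROUP BY department
ORDER BY val DESC
LIMIT 1

Result: Design with avg(years) = 20.00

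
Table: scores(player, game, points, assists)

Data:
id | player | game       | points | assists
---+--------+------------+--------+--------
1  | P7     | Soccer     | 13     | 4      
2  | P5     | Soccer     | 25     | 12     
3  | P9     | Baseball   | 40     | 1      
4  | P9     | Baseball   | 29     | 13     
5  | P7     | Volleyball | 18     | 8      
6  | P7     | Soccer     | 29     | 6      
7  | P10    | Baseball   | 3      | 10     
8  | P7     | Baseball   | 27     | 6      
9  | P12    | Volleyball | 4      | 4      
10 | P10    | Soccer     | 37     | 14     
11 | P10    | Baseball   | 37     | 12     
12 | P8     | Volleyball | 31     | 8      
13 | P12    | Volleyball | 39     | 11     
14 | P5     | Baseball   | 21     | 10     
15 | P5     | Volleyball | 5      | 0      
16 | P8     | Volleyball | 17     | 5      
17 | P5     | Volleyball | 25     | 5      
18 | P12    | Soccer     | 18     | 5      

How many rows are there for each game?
SELECT game, COUNT(*) as count
FROM scores
GROUP BY game

Result:
  Baseball: 6
  Soccer: 5
  Volleyball: 7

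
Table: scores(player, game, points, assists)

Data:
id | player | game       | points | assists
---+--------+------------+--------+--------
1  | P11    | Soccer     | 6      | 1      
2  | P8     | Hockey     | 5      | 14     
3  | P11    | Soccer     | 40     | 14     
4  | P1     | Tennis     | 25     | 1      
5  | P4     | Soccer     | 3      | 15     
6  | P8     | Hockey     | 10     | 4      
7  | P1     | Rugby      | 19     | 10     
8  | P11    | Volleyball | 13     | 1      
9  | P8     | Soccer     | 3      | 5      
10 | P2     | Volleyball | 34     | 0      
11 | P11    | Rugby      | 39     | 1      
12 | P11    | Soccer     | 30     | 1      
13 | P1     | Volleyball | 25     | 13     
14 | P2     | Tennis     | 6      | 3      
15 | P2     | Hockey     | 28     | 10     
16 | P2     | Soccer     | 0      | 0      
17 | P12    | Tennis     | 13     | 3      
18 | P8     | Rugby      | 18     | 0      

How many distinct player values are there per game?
SELECT game, COUNT(DISTINCT player)
FROM scores
GROUP BY game

Result:
  Hockey: 2 distinct
  Rugby: 3 distinct
  Soccer: 4 distinct
  Tennis: 3 distinct
  Volleyball: 3 distinct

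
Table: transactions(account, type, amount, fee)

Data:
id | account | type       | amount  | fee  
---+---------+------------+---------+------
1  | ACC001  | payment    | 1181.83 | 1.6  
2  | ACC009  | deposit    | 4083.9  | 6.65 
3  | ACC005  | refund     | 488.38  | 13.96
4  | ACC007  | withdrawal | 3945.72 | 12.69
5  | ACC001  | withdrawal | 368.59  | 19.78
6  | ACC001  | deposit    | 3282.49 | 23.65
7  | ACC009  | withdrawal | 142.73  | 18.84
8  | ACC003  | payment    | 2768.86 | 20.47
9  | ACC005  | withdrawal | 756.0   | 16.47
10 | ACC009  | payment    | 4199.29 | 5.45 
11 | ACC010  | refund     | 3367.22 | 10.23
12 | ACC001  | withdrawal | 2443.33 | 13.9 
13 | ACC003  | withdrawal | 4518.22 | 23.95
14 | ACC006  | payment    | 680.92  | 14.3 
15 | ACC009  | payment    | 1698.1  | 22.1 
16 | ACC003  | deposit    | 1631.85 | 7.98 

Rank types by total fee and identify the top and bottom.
SELECT type, SUM(fee)
FROM transactions
GROUP BY type
ORDER BY SUM(fee)

All groups:
  refund: 24.19
  deposit: 38.28
  payment: 63.92
  withdrawal: 105.63

Highest: withdrawal (105.63)
Lowest: refund (24.19)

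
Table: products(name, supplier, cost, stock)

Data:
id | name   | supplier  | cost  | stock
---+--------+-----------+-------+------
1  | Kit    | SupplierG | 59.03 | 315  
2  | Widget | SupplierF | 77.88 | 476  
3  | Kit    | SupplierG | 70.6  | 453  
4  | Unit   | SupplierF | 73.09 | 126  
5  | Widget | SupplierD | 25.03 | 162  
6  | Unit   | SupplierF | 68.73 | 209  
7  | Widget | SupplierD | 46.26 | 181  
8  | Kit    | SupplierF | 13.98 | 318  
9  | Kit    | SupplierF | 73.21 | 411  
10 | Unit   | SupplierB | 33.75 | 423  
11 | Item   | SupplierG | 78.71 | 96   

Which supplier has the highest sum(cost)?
SELECT supplier, SUM(cost) as val
FROM products
GROUP BY supplier
ORDER BY val DESC
LIMIT 1

Result: SupplierF with sum(cost) = 306.89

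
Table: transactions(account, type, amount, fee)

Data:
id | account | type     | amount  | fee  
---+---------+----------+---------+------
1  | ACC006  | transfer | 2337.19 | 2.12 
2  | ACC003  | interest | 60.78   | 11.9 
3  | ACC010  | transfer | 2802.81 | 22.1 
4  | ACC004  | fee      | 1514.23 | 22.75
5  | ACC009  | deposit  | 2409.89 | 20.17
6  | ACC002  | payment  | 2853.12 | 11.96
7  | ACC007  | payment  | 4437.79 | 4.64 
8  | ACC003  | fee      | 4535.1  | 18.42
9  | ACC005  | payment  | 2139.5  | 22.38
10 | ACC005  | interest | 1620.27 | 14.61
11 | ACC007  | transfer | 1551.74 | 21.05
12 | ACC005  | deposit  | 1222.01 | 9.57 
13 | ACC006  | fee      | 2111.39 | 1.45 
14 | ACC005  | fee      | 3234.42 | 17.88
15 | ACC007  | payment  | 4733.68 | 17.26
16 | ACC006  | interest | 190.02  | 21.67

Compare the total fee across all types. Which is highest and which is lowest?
SELECT type, SUM(fee)
FROM transactions
GROUP BY type
ORDER BY SUM(fee)

All groups:
  deposit: 29.74
  transfer: 45.27
  interest: 48.18
  payment: 56.24
  fee: 60.50

Highest: fee (60.50)
Lowest: deposit (29.74)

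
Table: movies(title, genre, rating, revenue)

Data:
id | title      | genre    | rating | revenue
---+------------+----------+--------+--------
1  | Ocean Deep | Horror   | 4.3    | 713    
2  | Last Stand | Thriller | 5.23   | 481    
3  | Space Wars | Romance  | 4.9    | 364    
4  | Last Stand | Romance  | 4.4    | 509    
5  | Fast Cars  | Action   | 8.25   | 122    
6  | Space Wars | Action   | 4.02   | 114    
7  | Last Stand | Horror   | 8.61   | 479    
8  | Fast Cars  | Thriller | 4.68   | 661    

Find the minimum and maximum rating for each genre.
SELECT genre, MIN(rating), MAX(rating)
FROM movies
GROUP BY genre

Result:
  Action: min=4.02, max=8.25
  Horror: min=4.30, max=8.61
  Romance: min=4.40, max=4.90
  Thriller: min=4.68, max=5.23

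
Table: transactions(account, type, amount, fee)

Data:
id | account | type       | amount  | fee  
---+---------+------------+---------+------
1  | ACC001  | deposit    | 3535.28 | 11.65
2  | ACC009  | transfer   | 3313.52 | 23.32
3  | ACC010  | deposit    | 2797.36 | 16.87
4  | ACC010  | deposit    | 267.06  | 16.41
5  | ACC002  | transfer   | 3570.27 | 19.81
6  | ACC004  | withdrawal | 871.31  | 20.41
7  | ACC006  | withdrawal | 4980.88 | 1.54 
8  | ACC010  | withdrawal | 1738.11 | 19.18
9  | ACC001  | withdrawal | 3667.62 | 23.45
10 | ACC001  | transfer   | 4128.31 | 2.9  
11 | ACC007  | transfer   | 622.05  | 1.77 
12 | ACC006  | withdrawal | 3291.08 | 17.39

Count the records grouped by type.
SELECT type, COUNT(*) as count
FROM transactions
GROUP BY type

Result:
  deposit: 3
  transfer: 4
  withdrawal: 5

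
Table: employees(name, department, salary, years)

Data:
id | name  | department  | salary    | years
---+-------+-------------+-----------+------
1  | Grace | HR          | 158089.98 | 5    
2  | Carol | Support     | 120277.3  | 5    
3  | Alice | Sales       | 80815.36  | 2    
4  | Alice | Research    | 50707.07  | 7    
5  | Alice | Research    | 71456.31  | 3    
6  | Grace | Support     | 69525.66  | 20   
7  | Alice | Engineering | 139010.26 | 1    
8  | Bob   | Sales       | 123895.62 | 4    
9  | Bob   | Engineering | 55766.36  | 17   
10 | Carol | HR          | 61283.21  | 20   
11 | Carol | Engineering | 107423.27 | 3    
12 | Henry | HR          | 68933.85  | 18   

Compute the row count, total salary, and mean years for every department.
SELECT department,
       COUNT(*) as cnt,
       SUM(salary) as total_salary,
       AVG(years) as avg_years
FROM employees
GROUP BY department

Result:
  Engineering: 3 records, 302199.89 total salary, 7.00 avg years
  HR: 3 records, 288307.04 total salary, 14.33 avg years
  Research: 2 records, 122163.38 total salary, 5.00 avg years
  Sales: 2 records, 204710.98 total salary, 3.00 avg years
  Support: 2 records, 189802.96 total salary, 12.50 avg years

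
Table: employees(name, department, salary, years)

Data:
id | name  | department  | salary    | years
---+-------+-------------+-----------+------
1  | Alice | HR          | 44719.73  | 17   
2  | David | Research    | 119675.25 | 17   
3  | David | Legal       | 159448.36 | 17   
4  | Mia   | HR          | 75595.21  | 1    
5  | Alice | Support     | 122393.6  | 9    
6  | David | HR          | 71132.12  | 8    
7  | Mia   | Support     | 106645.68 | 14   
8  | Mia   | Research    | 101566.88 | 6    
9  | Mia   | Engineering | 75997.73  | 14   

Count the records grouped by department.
SELECT department, COUNT(*) as count
FROM employees
GROUP BY department

Result:
  Engineering: 1
  HR: 3
  Legal: 1
  Research: 2
  Support: 2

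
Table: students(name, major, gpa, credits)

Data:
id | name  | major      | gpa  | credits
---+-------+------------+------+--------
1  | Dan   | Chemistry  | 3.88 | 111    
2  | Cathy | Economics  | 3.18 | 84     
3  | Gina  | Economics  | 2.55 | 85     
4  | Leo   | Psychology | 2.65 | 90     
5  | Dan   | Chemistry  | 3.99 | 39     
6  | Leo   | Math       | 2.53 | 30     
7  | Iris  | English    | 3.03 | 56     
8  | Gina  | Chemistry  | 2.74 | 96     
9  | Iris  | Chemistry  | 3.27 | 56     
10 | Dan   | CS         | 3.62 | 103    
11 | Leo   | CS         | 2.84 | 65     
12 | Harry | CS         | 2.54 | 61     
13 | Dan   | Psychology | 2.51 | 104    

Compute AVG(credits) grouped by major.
SELECT major, AVG(credits) as result
FROM students
GROUP BY major

Result:
  CS: 76.33
  Chemistry: 75.50
  Economics: 84.50
  English: 56.00
  Math: 30.00
  Psychology: 97.00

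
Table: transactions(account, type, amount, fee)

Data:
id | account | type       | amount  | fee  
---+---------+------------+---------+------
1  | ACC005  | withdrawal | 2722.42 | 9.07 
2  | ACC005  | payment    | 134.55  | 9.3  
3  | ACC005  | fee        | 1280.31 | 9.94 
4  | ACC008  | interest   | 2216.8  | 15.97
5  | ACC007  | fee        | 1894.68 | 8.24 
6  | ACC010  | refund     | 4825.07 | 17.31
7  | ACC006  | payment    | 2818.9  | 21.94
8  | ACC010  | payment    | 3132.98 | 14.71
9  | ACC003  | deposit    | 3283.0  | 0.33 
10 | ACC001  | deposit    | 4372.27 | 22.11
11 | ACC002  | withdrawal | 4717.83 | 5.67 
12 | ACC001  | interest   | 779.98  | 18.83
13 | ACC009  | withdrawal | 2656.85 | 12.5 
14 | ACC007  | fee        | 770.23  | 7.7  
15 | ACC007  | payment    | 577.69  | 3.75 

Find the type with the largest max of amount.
SELECT type, MAX(amount) as val
FROM transactions
GROUP BY type
ORDER BY val DESC
LIMIT 1

Result: refund with max(amount) = 4825.07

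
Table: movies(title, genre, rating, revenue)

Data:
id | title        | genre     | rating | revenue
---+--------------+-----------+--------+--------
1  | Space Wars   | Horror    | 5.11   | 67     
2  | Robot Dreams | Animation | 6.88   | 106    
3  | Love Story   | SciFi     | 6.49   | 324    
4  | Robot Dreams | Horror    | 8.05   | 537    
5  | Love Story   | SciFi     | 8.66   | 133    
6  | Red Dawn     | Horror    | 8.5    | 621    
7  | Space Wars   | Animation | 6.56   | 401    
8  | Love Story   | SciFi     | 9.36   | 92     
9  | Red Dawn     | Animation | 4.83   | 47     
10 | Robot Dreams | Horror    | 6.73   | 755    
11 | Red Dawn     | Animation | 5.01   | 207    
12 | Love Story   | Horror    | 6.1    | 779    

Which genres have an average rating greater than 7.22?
SELECT genre, AVG(rating)
FROM movies
GROUP BY genre
HAVING AVG(rating) > 7.22

Result:
  SciFi: avg=8.17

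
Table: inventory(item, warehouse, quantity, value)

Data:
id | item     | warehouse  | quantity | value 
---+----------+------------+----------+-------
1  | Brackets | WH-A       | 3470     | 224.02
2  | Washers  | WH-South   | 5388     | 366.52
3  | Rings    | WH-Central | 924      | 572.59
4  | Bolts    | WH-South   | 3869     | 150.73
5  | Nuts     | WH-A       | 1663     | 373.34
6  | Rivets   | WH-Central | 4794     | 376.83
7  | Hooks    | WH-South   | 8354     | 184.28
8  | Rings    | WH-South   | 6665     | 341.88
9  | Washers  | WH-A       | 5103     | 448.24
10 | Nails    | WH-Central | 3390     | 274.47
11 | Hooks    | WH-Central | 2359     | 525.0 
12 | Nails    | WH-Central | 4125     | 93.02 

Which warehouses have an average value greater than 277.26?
SELECT warehouse, AVG(value)
FROM inventory
GROUP BY warehouse
HAVING AVG(value) > 277.26

Result:
  WH-A: avg=348.53
  WH-Central: avg=368.38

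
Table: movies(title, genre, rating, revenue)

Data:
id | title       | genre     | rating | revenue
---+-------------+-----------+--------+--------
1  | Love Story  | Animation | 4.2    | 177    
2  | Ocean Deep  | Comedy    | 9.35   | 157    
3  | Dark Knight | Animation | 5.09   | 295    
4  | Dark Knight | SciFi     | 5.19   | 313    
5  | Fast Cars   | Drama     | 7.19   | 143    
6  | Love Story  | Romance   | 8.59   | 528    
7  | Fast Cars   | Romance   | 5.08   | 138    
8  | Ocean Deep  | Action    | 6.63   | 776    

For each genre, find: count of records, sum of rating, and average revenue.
SELECT genre,
       COUNT(*) as cnt,
       SUM(rating) as total_rating,
       AVG(revenue) as avg_revenue
FROM movies
GROUP BY genre

Result:
  Action: 1 records, 6.63 total rating, 776.00 avg revenue
  Animation: 2 records, 9.29 total rating, 236.00 avg revenue
  Comedy: 1 records, 9.35 total rating, 157.00 avg revenue
  Drama: 1 records, 7.19 total rating, 143.00 avg revenue
  Romance: 2 records, 13.67 total rating, 333.00 avg revenue
  SciFi: 1 records, 5.19 total rating, 313.00 avg revenue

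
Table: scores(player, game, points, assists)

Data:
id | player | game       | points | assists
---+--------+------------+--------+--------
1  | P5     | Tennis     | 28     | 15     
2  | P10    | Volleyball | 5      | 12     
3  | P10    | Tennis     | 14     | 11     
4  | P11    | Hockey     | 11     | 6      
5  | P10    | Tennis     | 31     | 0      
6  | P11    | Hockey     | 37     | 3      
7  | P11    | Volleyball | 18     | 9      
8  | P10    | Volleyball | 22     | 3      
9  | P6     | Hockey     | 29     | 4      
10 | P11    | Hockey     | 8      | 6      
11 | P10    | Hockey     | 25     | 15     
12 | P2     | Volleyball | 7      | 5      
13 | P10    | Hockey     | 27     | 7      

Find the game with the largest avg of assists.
SELECT game, AVG(assists) as val
FROM scores
GROUP BY game
ORDER BY val DESC
LIMIT 1

Result: Tennis with avg(assists) = 8.67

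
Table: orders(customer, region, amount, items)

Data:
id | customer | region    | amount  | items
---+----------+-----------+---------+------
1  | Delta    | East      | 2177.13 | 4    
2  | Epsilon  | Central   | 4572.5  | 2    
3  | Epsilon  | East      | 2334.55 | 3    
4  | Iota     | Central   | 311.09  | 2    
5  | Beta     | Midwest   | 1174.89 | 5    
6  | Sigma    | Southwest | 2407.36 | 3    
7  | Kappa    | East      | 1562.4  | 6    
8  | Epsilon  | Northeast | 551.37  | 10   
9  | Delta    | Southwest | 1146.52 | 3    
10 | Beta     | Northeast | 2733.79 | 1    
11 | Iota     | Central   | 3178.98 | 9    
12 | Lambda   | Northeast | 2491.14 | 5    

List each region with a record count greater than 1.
SELECT region, COUNT(*) as cnt
FROM orders
GROUP BY region
HAVING COUNT(*) > 1

Result:
  Central: 3
  East: 3
  Northeast: 3
  Southwest: 2

Note: HAVING filters groups after aggregation, WHERE filters rows before.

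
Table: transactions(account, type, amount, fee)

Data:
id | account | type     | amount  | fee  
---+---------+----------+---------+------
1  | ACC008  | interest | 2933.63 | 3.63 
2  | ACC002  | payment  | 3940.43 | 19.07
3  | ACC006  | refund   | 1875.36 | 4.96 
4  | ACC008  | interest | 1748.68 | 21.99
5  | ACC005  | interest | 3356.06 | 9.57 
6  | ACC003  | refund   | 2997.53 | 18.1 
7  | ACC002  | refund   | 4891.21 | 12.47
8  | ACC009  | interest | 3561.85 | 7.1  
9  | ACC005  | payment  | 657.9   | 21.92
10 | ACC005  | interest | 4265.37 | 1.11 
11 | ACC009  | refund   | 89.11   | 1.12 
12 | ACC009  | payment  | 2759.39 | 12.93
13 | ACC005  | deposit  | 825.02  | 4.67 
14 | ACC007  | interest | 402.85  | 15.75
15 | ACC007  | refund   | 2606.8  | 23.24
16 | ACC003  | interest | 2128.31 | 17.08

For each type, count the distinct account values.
SELECT type, COUNT(DISTINCT account)
FROM transactions
GROUP BY type

Result:
  deposit: 1 distinct
  interest: 5 distinct
  payment: 3 distinct
  refund: 5 distinct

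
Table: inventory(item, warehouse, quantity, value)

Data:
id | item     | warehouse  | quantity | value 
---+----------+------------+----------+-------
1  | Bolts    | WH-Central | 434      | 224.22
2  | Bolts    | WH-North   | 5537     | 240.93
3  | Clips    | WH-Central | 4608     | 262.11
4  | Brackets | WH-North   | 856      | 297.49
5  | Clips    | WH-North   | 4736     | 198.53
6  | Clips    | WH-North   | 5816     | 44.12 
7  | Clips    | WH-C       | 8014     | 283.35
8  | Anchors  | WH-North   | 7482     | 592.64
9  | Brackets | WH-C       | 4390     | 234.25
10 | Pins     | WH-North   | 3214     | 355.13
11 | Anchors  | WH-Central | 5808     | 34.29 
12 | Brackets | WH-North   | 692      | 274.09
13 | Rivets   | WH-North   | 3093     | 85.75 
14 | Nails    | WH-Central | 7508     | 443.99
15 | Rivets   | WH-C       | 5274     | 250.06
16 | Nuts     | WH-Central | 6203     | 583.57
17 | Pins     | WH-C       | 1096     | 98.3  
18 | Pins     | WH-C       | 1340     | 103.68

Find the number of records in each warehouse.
SELECT warehouse, COUNT(*) as count
FROM inventory
GROUP BY warehouse

Result:
  WH-C: 5
  WH-Central: 5
  WH-North: 8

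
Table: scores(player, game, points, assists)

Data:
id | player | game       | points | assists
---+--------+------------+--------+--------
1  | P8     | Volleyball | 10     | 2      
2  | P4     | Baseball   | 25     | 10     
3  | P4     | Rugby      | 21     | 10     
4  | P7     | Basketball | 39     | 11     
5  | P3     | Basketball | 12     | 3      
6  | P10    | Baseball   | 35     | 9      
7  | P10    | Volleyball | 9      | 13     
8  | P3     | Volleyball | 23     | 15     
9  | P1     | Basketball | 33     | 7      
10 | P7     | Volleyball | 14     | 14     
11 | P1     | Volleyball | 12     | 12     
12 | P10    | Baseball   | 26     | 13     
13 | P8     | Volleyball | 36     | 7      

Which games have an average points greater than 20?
SELECT game, AVG(points)
FROM scores
GROUP BY game
HAVING AVG(points) > 20

Result:
  Baseball: avg=28.67
  Basketball: avg=28.00
  Rugby: avg=21.00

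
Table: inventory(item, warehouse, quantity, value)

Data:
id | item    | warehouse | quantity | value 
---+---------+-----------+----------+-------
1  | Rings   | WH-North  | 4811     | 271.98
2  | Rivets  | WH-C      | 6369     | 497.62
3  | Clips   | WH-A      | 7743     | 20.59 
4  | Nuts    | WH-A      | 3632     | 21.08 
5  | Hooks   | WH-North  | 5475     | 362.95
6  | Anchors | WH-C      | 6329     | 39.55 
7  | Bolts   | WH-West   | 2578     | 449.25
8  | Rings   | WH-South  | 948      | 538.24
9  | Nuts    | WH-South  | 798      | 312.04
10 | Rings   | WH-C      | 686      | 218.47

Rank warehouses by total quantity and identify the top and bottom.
SELECT warehouse, SUM(quantity)
FROM inventory
GROUP BY warehouse
ORDER BY SUM(quantity)

All groups:
  WH-South: 1746
  WH-West: 2578
  WH-North: 10286
  WH-A: 11375
  WH-C: 13384

Highest: WH-C (13384)
Lowest: WH-South (1746)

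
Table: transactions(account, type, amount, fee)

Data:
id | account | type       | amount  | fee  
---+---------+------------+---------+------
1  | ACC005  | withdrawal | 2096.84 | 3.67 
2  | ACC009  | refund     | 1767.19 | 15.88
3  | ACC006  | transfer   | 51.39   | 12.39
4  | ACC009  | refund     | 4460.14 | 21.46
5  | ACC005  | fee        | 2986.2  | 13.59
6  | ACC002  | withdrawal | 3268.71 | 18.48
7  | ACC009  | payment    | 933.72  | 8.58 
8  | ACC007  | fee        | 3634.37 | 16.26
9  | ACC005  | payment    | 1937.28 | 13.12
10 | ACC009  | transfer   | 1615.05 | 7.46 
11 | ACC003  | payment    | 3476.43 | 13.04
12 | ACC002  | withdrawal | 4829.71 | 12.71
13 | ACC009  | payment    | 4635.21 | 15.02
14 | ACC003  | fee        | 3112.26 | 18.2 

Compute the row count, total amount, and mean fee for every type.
SELECT type,
       COUNT(*) as cnt,
       SUM(amount) as total_amount,
       AVG(fee) as avg_fee
FROM transactions
GROUP BY type

Result:
  fee: 3 records, 9732.83 total amount, 16.02 avg fee
  payment: 4 records, 10982.64 total amount, 12.44 avg fee
  refund: 2 records, 6227.33 total amount, 18.67 avg fee
  transfer: 2 records, 1666.44 total amount, 9.93 avg fee
  withdrawal: 3 records, 10195.26 total amount, 11.62 avg fee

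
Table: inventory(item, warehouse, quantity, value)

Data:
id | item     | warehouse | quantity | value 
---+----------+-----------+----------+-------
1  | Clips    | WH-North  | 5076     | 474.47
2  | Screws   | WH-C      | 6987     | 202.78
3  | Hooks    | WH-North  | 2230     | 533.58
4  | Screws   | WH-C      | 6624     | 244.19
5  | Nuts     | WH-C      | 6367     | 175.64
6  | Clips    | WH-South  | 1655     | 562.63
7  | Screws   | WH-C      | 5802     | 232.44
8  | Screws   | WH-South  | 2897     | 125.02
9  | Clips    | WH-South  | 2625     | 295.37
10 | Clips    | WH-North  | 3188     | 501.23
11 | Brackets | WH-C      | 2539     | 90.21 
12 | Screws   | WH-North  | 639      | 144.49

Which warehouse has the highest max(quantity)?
SELECT warehouse, MAX(quantity) as val
FROM inventory
GROUP BY warehouse
ORDER BY val DESC
LIMIT 1

Result: WH-C with max(quantity) = 6987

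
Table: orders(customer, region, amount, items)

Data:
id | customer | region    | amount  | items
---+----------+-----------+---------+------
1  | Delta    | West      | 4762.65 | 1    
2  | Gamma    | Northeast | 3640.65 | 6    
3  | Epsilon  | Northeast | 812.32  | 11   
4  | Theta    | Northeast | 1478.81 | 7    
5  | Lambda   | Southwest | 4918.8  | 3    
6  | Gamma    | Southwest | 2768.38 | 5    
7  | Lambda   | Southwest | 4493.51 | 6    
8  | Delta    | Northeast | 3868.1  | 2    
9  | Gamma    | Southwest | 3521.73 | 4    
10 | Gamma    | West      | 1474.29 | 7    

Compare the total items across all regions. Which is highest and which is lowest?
SELECT region, SUM(items)
FROM orders
GROUP BY region
ORDER BY SUM(items)

All groups:
  West: 8
  Southwest: 18
  Northeast: 26

Highest: Northeast (26)
Lowest: West (8)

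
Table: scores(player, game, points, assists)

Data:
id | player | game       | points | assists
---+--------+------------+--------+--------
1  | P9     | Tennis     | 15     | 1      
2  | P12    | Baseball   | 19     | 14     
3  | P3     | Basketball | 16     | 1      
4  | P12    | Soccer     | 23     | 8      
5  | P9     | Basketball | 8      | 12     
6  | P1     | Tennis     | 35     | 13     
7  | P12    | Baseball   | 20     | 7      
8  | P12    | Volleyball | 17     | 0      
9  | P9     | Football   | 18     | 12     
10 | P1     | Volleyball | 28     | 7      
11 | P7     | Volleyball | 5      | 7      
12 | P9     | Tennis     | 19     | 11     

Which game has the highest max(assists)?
SELECT game, MAX(assists) as val
FROM scores
GROUP BY game
ORDER BY val DESC
LIMIT 1

Result: Baseball with max(assists) = 14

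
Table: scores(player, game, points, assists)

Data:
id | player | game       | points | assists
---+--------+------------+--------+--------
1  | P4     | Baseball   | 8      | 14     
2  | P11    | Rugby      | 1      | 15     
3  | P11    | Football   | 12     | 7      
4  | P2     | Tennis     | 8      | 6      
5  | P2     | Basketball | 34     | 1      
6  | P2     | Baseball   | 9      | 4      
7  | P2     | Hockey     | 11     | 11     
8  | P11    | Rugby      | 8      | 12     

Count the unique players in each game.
SELECT game, COUNT(DISTINCT player)
FROM scores
GROUP BY game

Result:
  Baseball: 2 distinct
  Basketball: 1 distinct
  Football: 1 distinct
  Hockey: 1 distinct
  Rugby: 1 distinct
  Tennis: 1 distinct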